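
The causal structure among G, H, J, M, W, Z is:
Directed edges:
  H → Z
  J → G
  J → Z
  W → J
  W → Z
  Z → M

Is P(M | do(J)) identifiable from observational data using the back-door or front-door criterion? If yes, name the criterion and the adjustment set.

P(M|do(J)): backdoor, adjust for {W}.

desc(J)\{J}={G,M,Z}; candidates ⊆ {H,W}.
size 0: {}; under {} J still reaches {M,W,Z} ∋ M.
{W}: J⊥M given {W} in G with J→· removed — back-door holds.
P(M|do(J)) = Σ_{W} P(M|J,W)·P(W).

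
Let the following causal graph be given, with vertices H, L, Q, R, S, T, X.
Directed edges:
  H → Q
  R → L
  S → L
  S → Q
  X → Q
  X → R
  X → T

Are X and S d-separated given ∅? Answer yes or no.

Yes — X ⊥ S | ∅.

Bayes-Ball from X | ∅ reaches {L,Q,R,T}.
S ∉ reach(X|∅) ⇒ X ⊥ S | ∅.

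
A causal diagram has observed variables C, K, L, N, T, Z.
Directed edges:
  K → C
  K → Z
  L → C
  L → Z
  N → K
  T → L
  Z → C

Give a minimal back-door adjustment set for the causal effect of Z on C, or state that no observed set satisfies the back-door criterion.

desc(Z)\{Z}={C}; candidates ⊆ {K,L,N,T}.
size 0: {}; under {} Z still reaches {C,K,L,N,T} ∋ C.
size 1: {K}, {L}, {N} …(+1); under {K} Z still reaches {C,L,T} ∋ C.
{K,L}: Z⊥C given {K,L} in G with Z→· removed — back-door holds.

Z→C: minimal back-door set {K, L}.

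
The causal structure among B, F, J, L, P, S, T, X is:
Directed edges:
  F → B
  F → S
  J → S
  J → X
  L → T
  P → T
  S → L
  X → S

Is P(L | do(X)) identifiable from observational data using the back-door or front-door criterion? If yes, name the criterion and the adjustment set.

P(L|do(X)): backdoor, adjust for {J}.

desc(X)\{X}={L,S,T}; candidates ⊆ {B,F,J,P}.
size 0: {}; under {} X still reaches {J,L,S,T} ∋ L.
{J}: X⊥L given {J} in G with X→· removed — back-door holds.
P(L|do(X)) = Σ_{J} P(L|X,J)·P(J).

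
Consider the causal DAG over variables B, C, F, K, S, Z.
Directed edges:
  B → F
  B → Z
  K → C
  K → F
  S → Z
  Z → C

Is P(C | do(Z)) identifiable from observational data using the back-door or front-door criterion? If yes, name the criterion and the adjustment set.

P(C|do(Z)): backdoor, adjust for ∅.

desc(Z)\{Z}={C}; candidates ⊆ {B,F,K,S}.
∅: Z⊥C given ∅ in G with Z→· removed — back-door holds.
P(C|do(Z)) = P(C|Z) — no adjustment needed.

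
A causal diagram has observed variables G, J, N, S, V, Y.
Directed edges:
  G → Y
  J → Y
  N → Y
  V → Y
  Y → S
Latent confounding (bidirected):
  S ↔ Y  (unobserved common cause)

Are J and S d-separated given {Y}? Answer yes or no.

No — J and S are d-connected given {Y}.

Bayes-Ball from J | {Y} reaches {G,N,S,V}.
S ∈ reach(J|{Y}) ⇒ J ⊥̸ S | {Y}.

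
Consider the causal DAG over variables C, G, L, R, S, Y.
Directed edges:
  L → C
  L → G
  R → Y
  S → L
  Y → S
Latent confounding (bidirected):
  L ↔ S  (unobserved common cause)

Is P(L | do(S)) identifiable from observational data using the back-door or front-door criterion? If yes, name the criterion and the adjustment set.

desc(S)\{S}={C,G,L}; candidates ⊆ {R,Y}.
S↔L: latent back-door arc(s) into S.
size 0: {}; under {} S still reaches {C,G,L,R,Y} ∋ L.
size 1: {R}, {Y}; under {R} S still reaches {C,G,L,Y} ∋ L.
size 2: {R,Y}; under {R,Y} S still reaches {C,G,L} ∋ L.
S↔L cannot be blocked by any observed set — no back-door set.
No mediator lies on a directed S→…→L path.
Neither criterion identifies P(L|do(S)) in this graph.

P(L|do(S)): not identifiable (no BD/FD set).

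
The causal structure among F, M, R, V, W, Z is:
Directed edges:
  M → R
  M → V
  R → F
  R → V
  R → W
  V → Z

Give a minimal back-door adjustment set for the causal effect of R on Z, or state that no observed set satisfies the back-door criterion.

R→Z: minimal back-door set {M}.

desc(R)\{R}={F,V,W,Z}; candidates ⊆ {M}.
size 0: {}; under {} R still reaches {M,V,Z} ∋ Z.
{M}: R⊥Z given {M} in G with R→· removed — back-door holds.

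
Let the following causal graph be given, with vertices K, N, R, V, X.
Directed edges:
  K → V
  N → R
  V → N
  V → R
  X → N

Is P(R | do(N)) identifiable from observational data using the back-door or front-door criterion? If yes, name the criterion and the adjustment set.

desc(N)\{N}={R}; candidates ⊆ {K,V,X}.
size 0: {}; under {} N still reaches {K,R,V,X} ∋ R.
{V}: N⊥R given {V} in G with N→· removed — back-door holds.
P(R|do(N)) = Σ_{V} P(R|N,V)·P(V).

P(R|do(N)): backdoor, adjust for {V}.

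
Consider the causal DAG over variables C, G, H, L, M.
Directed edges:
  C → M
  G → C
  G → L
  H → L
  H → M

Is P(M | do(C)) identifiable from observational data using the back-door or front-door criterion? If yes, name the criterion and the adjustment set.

desc(C)\{C}={M}; candidates ⊆ {G,H,L}.
∅: C⊥M given ∅ in G with C→· removed — back-door holds.
P(M|do(C)) = P(M|C) — no adjustment needed.

P(M|do(C)): backdoor, adjust for ∅.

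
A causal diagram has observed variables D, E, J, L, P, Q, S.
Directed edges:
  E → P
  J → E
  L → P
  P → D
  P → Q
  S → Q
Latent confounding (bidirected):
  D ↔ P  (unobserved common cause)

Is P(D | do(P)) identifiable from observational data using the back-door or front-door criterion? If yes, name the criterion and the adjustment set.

desc(P)\{P}={D,Q}; candidates ⊆ {E,J,L,S}.
P↔D: latent back-door arc(s) into P.
size 0: {}; under {} P still reaches {D,E,J,L} ∋ D.
size 1: {E}, {J}, {L} …(+1); under {E} P still reaches {D,L} ∋ D.
size 2: {E,J}, {E,L}, {E,S} …(+3); under {E,J} P still reaches {D,L} ∋ D.
P↔D cannot be blocked by any observed set — no back-door set.
No mediator lies on a directed P→…→D path.
Neither criterion identifies P(D|do(P)) in this graph.

P(D|do(P)): not identifiable (no BD/FD set).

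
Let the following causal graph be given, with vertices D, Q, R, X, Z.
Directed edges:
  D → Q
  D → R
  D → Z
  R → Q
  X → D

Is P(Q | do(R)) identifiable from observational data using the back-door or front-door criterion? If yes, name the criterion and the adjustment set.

desc(R)\{R}={Q}; candidates ⊆ {D,X,Z}.
size 0: {}; under {} R still reaches {D,Q,X,Z} ∋ Q.
{D}: R⊥Q given {D} in G with R→· removed — back-door holds.
P(Q|do(R)) = Σ_{D} P(Q|R,D)·P(D).

P(Q|do(R)): backdoor, adjust for {D}.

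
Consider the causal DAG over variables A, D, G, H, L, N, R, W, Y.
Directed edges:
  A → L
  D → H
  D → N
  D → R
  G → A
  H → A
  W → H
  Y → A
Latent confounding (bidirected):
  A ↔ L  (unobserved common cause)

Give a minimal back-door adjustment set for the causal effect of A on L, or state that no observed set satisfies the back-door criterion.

desc(A)\{A}={L}; candidates ⊆ {D,G,H,N,R,W,Y}.
A↔L: latent back-door arc(s) into A.
size 0: {}; under {} A still reaches {D,G,H,L,N,R,W,Y} ∋ L.
size 1: {D}, {G}, {H} …(+4); under {D} A still reaches {G,H,L,W,Y} ∋ L.
size 2: {D,G}, {D,H}, {D,N} …(+18); under {D,G} A still reaches {H,L,W,Y} ∋ L.
A↔L cannot be blocked by any observed set — no back-door set.

A→L: no observed back-door set.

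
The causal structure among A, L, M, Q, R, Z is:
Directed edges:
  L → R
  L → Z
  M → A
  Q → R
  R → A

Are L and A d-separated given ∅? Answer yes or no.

Bayes-Ball from L | ∅ reaches {A,R,Z}.
A ∈ reach(L|∅) ⇒ L ⊥̸ A | ∅.

No — L and A are d-connected given ∅.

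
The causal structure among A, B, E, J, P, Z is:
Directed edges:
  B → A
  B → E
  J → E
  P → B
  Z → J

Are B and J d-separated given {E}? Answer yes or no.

Bayes-Ball from B | {E} reaches {A,J,P,Z}.
J ∈ reach(B|{E}) ⇒ B ⊥̸ J | {E}.

No — B and J are d-connected given {E}.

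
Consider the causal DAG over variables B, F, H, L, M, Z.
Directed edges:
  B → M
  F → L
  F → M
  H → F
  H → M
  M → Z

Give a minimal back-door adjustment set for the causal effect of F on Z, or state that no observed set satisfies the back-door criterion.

desc(F)\{F}={L,M,Z}; candidates ⊆ {B,H}.
size 0: {}; under {} F still reaches {H,M,Z} ∋ Z.
{H}: F⊥Z given {H} in G with F→· removed — back-door holds.

F→Z: minimal back-door set {H}.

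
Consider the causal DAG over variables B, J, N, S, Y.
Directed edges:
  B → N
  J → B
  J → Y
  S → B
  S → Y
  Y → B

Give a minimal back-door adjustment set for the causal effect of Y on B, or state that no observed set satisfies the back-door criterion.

desc(Y)\{Y}={B,N}; candidates ⊆ {J,S}.
size 0: {}; under {} Y still reaches {B,J,N,S} ∋ B.
size 1: {J}, {S}; under {J} Y still reaches {B,N,S} ∋ B.
{J,S}: Y⊥B given {J,S} in G with Y→· removed — back-door holds.

Y→B: minimal back-door set {J, S}.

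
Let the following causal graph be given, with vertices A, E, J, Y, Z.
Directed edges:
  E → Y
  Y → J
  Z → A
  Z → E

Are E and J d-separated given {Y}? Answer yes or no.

Yes — E ⊥ J | {Y}.

Bayes-Ball from E | {Y} reaches {A,Z}.
J ∉ reach(E|{Y}) ⇒ E ⊥ J | {Y}.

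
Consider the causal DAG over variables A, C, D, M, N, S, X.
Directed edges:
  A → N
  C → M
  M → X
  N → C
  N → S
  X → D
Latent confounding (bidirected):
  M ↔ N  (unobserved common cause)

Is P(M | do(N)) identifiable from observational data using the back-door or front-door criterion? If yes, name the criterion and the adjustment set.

desc(N)\{N}={C,D,M,S,X}; candidates ⊆ {A}.
N↔M: latent back-door arc(s) into N.
size 0: {}; under {} N still reaches {A,D,M,X} ∋ M.
size 1: {A}; under {A} N still reaches {D,M,X} ∋ M.
N↔M cannot be blocked by any observed set — no back-door set.
{C}: (i) intercepts every directed N→M path; (ii) no back-door N→{C}; (iii) {N} blocks every back-door {C}→M. Front-door holds.
P(M|do(N)) = Σ_{C} P(C|N) Σ_{N'} P(M|C,N')P(N').

P(M|do(N)): frontdoor, adjust for {C}.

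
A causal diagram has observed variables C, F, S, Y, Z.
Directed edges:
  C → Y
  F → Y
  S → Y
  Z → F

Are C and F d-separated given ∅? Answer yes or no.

Bayes-Ball from C | ∅ reaches {Y}.
F ∉ reach(C|∅) ⇒ C ⊥ F | ∅.

Yes — C ⊥ F | ∅.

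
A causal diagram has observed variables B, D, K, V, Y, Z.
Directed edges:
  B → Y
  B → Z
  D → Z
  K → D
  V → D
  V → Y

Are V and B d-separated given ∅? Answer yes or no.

Yes — V ⊥ B | ∅.

Bayes-Ball from V | ∅ reaches {D,Y,Z}.
B ∉ reach(V|∅) ⇒ V ⊥ B | ∅.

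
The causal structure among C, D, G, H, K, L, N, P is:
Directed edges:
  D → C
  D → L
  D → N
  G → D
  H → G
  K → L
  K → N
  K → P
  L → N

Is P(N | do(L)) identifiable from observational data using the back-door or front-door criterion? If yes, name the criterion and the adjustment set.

desc(L)\{L}={N}; candidates ⊆ {C,D,G,H,K,P}.
size 0: {}; under {} L still reaches {C,D,G,H,K,N,P} ∋ N.
size 1: {C}, {D}, {G} …(+3); under {C} L still reaches {D,G,H,K,N,P} ∋ N.
{D,K}: L⊥N given {D,K} in G with L→· removed — back-door holds.
P(N|do(L)) = Σ_{D,K} P(N|L,D,K)·P(D,K).

P(N|do(L)): backdoor, adjust for {D, K}.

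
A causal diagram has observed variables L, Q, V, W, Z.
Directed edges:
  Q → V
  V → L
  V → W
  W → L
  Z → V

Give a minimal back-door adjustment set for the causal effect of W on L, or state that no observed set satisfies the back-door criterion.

W→L: minimal back-door set {V}.

desc(W)\{W}={L}; candidates ⊆ {Q,V,Z}.
size 0: {}; under {} W still reaches {L,Q,V,Z} ∋ L.
{V}: W⊥L given {V} in G with W→· removed — back-door holds.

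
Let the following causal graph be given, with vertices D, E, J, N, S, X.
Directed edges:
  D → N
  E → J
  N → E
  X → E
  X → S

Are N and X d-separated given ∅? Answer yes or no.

Yes — N ⊥ X | ∅.

Bayes-Ball from N | ∅ reaches {D,E,J}.
X ∉ reach(N|∅) ⇒ N ⊥ X | ∅.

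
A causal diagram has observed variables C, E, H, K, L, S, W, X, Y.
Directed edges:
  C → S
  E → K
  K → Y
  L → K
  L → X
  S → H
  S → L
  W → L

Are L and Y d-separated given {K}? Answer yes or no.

Bayes-Ball from L | {K} reaches {C,E,H,S,W,X}.
Y ∉ reach(L|{K}) ⇒ L ⊥ Y | {K}.

Yes — L ⊥ Y | {K}.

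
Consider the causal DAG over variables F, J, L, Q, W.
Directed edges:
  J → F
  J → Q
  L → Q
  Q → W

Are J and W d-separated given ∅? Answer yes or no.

No — J and W are d-connected given ∅.

Bayes-Ball from J | ∅ reaches {F,Q,W}.
W ∈ reach(J|∅) ⇒ J ⊥̸ W | ∅.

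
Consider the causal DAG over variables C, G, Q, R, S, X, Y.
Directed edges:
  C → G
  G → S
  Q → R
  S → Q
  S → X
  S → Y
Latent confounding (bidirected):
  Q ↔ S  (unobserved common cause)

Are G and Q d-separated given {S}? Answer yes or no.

No — G and Q are d-connected given {S}.

Bayes-Ball from G | {S} reaches {C,Q,R}.
Q ∈ reach(G|{S}) ⇒ G ⊥̸ Q | {S}.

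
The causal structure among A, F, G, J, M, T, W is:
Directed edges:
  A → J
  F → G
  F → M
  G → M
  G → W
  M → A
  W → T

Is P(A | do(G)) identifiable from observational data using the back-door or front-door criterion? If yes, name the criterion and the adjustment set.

desc(G)\{G}={A,J,M,T,W}; candidates ⊆ {F}.
size 0: {}; under {} G still reaches {A,F,J,M} ∋ A.
{F}: G⊥A given {F} in G with G→· removed — back-door holds.
P(A|do(G)) = Σ_{F} P(A|G,F)·P(F).

P(A|do(G)): backdoor, adjust for {F}.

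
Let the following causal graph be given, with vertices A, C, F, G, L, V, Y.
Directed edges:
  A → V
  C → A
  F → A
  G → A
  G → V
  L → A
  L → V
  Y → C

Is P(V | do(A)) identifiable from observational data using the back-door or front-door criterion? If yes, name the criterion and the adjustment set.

P(V|do(A)): backdoor, adjust for {G, L}.

desc(A)\{A}={V}; candidates ⊆ {C,F,G,L,Y}.
size 0: {}; under {} A still reaches {C,F,G,L,V,Y} ∋ V.
size 1: {C}, {F}, {G} …(+2); under {C} A still reaches {F,G,L,V} ∋ V.
{G,L}: A⊥V given {G,L} in G with A→· removed — back-door holds.
P(V|do(A)) = Σ_{G,L} P(V|A,G,L)·P(G,L).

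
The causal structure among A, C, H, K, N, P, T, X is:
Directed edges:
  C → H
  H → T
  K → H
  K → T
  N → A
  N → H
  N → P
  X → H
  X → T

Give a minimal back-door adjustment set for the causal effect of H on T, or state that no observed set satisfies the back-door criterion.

H→T: minimal back-door set {K, X}.

desc(H)\{H}={T}; candidates ⊆ {A,C,K,N,P,X}.
size 0: {}; under {} H still reaches {A,C,K,N,P,T,X} ∋ T.
size 1: {A}, {C}, {K} …(+3); under {A} H still reaches {C,K,N,P,T,X} ∋ T.
{K,X}: H⊥T given {K,X} in G with H→· removed — back-door holds.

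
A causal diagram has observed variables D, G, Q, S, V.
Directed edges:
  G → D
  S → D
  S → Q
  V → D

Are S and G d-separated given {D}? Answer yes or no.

Bayes-Ball from S | {D} reaches {G,Q,V}.
G ∈ reach(S|{D}) ⇒ S ⊥̸ G | {D}.

No — S and G are d-connected given {D}.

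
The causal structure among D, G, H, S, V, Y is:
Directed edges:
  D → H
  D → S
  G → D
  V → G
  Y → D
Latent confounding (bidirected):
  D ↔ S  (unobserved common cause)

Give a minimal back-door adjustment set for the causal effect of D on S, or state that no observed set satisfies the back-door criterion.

D→S: no observed back-door set.

desc(D)\{D}={H,S}; candidates ⊆ {G,V,Y}.
D↔S: latent back-door arc(s) into D.
size 0: {}; under {} D still reaches {G,S,V,Y} ∋ S.
size 1: {G}, {V}, {Y}; under {G} D still reaches {S,Y} ∋ S.
size 2: {G,V}, {G,Y}, {V,Y}; under {G,V} D still reaches {S,Y} ∋ S.
D↔S cannot be blocked by any observed set — no back-door set.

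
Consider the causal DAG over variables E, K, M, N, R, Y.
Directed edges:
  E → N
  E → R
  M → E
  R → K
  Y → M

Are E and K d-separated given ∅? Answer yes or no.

No — E and K are d-connected given ∅.

Bayes-Ball from E | ∅ reaches {K,M,N,R,Y}.
K ∈ reach(E|∅) ⇒ E ⊥̸ K | ∅.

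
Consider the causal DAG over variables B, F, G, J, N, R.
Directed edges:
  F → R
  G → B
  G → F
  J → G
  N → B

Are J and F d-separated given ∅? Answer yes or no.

Bayes-Ball from J | ∅ reaches {B,F,G,R}.
F ∈ reach(J|∅) ⇒ J ⊥̸ F | ∅.

No — J and F are d-connected given ∅.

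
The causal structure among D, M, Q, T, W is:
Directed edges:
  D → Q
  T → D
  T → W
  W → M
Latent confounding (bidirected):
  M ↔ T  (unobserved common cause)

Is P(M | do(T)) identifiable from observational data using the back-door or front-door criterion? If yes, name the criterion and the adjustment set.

P(M|do(T)): frontdoor, adjust for {W}.

desc(T)\{T}={D,M,Q,W}; candidates ⊆ {—}.
T↔M: latent back-door arc(s) into T.
size 0: {}; under {} T still reaches {M} ∋ M.
T↔M cannot be blocked by any observed set — no back-door set.
{W}: (i) intercepts every directed T→M path; (ii) no back-door T→{W}; (iii) {T} blocks every back-door {W}→M. Front-door holds.
P(M|do(T)) = Σ_{W} P(W|T) Σ_{T'} P(M|W,T')P(T').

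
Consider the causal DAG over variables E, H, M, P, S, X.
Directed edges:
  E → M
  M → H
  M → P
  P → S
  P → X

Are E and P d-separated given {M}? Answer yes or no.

Bayes-Ball from E | {M} reaches ∅.
P ∉ reach(E|{M}) ⇒ E ⊥ P | {M}.

Yes — E ⊥ P | {M}.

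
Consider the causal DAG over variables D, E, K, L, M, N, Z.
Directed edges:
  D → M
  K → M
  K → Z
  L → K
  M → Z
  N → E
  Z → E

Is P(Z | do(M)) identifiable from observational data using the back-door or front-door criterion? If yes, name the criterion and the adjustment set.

P(Z|do(M)): backdoor, adjust for {K}.

desc(M)\{M}={E,Z}; candidates ⊆ {D,K,L,N}.
size 0: {}; under {} M still reaches {D,E,K,L,Z} ∋ Z.
{K}: M⊥Z given {K} in G with M→· removed — back-door holds.
P(Z|do(M)) = Σ_{K} P(Z|M,K)·P(K).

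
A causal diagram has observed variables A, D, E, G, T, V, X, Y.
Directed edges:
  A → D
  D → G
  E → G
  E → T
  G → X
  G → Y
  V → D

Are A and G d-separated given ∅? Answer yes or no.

No — A and G are d-connected given ∅.

Bayes-Ball from A | ∅ reaches {D,G,X,Y}.
G ∈ reach(A|∅) ⇒ A ⊥̸ G | ∅.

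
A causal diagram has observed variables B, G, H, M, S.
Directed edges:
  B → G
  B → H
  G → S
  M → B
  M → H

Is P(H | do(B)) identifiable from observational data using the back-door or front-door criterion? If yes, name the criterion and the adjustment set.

P(H|do(B)): backdoor, adjust for {M}.

desc(B)\{B}={G,H,S}; candidates ⊆ {M}.
size 0: {}; under {} B still reaches {H,M} ∋ H.
{M}: B⊥H given {M} in G with B→· removed — back-door holds.
P(H|do(B)) = Σ_{M} P(H|B,M)·P(M).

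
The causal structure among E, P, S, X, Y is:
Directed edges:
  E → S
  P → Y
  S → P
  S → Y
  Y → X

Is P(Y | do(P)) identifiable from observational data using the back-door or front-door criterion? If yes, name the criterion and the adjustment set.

desc(P)\{P}={X,Y}; candidates ⊆ {E,S}.
size 0: {}; under {} P still reaches {E,S,X,Y} ∋ Y.
{S}: P⊥Y given {S} in G with P→· removed — back-door holds.
P(Y|do(P)) = Σ_{S} P(Y|P,S)·P(S).

P(Y|do(P)): backdoor, adjust for {S}.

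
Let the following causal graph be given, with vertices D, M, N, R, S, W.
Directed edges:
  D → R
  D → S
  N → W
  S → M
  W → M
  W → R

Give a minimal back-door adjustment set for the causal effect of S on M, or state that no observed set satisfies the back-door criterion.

S→M: minimal back-door set ∅.

desc(S)\{S}={M}; candidates ⊆ {D,N,R,W}.
∅: S⊥M given ∅ in G with S→· removed — back-door holds.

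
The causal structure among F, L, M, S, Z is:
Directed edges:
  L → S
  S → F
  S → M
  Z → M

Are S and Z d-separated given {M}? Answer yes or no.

Bayes-Ball from S | {M} reaches {F,L,Z}.
Z ∈ reach(S|{M}) ⇒ S ⊥̸ Z | {M}.

No — S and Z are d-connected given {M}.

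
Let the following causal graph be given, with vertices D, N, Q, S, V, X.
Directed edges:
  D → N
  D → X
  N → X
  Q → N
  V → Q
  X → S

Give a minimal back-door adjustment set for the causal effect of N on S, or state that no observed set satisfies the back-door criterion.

desc(N)\{N}={S,X}; candidates ⊆ {D,Q,V}.
size 0: {}; under {} N still reaches {D,Q,S,V,X} ∋ S.
{D}: N⊥S given {D} in G with N→· removed — back-door holds.

N→S: minimal back-door set {D}.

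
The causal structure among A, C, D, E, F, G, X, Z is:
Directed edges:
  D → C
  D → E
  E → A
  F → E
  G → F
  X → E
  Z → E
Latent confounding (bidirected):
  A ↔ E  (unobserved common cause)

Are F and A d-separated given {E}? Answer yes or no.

Bayes-Ball from F | {E} reaches {A,C,D,G,X,Z}.
A ∈ reach(F|{E}) ⇒ F ⊥̸ A | {E}.

No — F and A are d-connected given {E}.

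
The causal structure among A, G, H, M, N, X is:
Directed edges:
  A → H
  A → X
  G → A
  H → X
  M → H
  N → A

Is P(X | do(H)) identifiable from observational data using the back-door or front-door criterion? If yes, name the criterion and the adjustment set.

desc(H)\{H}={X}; candidates ⊆ {A,G,M,N}.
size 0: {}; under {} H still reaches {A,G,M,N,X} ∋ X.
{A}: H⊥X given {A} in G with H→· removed — back-door holds.
P(X|do(H)) = Σ_{A} P(X|H,A)·P(A).

P(X|do(H)): backdoor, adjust for {A}.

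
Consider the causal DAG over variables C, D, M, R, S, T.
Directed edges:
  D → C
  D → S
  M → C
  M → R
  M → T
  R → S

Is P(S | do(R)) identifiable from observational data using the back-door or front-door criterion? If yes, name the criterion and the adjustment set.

P(S|do(R)): backdoor, adjust for ∅.

desc(R)\{R}={S}; candidates ⊆ {C,D,M,T}.
∅: R⊥S given ∅ in G with R→· removed — back-door holds.
P(S|do(R)) = P(S|R) — no adjustment needed.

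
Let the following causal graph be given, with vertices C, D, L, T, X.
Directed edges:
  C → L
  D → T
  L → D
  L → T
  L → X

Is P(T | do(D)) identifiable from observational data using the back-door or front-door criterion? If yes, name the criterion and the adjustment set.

desc(D)\{D}={T}; candidates ⊆ {C,L,X}.
size 0: {}; under {} D still reaches {C,L,T,X} ∋ T.
{L}: D⊥T given {L} in G with D→· removed — back-door holds.
P(T|do(D)) = Σ_{L} P(T|D,L)·P(L).

P(T|do(D)): backdoor, adjust for {L}.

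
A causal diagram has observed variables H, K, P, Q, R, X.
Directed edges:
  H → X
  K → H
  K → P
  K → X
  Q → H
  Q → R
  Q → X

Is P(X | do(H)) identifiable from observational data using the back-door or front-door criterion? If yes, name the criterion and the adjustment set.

desc(H)\{H}={X}; candidates ⊆ {K,P,Q,R}.
size 0: {}; under {} H still reaches {K,P,Q,R,X} ∋ X.
size 1: {K}, {P}, {Q} …(+1); under {K} H still reaches {Q,R,X} ∋ X.
{K,Q}: H⊥X given {K,Q} in G with H→· removed — back-door holds.
P(X|do(H)) = Σ_{K,Q} P(X|H,K,Q)·P(K,Q).

P(X|do(H)): backdoor, adjust for {K, Q}.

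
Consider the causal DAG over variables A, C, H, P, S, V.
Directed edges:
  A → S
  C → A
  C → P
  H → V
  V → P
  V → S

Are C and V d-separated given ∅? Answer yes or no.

Bayes-Ball from C | ∅ reaches {A,P,S}.
V ∉ reach(C|∅) ⇒ C ⊥ V | ∅.

Yes — C ⊥ V | ∅.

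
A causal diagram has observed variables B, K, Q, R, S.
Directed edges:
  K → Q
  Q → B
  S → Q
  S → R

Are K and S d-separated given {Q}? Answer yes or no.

Bayes-Ball from K | {Q} reaches {R,S}.
S ∈ reach(K|{Q}) ⇒ K ⊥̸ S | {Q}.

No — K and S are d-connected given {Q}.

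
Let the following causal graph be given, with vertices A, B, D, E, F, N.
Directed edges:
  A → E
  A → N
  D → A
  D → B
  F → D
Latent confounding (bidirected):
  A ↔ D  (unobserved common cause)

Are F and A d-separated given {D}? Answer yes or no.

Bayes-Ball from F | {D} reaches {A,E,N}.
A ∈ reach(F|{D}) ⇒ F ⊥̸ A | {D}.

No — F and A are d-connected given {D}.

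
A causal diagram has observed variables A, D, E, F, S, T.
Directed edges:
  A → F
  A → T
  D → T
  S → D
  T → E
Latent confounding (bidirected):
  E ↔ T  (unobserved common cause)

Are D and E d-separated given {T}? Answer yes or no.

Bayes-Ball from D | {T} reaches {A,E,F,S}.
E ∈ reach(D|{T}) ⇒ D ⊥̸ E | {T}.

No — D and E are d-connected given {T}.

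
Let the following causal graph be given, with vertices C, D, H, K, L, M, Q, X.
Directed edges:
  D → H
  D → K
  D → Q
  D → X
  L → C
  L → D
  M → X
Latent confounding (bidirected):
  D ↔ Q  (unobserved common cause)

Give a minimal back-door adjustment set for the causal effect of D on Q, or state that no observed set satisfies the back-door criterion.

desc(D)\{D}={H,K,Q,X}; candidates ⊆ {C,L,M}.
D↔Q: latent back-door arc(s) into D.
size 0: {}; under {} D still reaches {C,L,Q} ∋ Q.
size 1: {C}, {L}, {M}; under {C} D still reaches {L,Q} ∋ Q.
size 2: {C,L}, {C,M}, {L,M}; under {C,L} D still reaches {Q} ∋ Q.
D↔Q cannot be blocked by any observed set — no back-door set.

D→Q: no observed back-door set.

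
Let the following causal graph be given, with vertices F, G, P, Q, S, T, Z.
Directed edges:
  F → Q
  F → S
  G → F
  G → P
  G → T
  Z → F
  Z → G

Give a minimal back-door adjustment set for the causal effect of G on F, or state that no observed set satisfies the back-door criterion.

G→F: minimal back-door set {Z}.

desc(G)\{G}={F,P,Q,S,T}; candidates ⊆ {Z}.
size 0: {}; under {} G still reaches {F,Q,S,Z} ∋ F.
{Z}: G⊥F given {Z} in G with G→· removed — back-door holds.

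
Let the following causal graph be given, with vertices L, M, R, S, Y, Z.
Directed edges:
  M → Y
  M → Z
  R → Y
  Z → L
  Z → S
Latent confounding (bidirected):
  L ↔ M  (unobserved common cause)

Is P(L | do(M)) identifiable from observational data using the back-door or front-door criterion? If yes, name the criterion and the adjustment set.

desc(M)\{M}={L,S,Y,Z}; candidates ⊆ {R}.
M↔L: latent back-door arc(s) into M.
size 0: {}; under {} M still reaches {L} ∋ L.
size 1: {R}; under {R} M still reaches {L} ∋ L.
M↔L cannot be blocked by any observed set — no back-door set.
{Z}: (i) intercepts every directed M→L path; (ii) no back-door M→{Z}; (iii) {M} blocks every back-door {Z}→L. Front-door holds.
P(L|do(M)) = Σ_{Z} P(Z|M) Σ_{M'} P(L|Z,M')P(M').

P(L|do(M)): frontdoor, adjust for {Z}.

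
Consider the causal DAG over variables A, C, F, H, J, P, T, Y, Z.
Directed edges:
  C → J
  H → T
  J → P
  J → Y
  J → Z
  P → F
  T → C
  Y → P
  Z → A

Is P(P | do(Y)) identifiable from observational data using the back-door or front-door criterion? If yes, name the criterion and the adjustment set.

P(P|do(Y)): backdoor, adjust for {J}.

desc(Y)\{Y}={F,P}; candidates ⊆ {A,C,H,J,T,Z}.
size 0: {}; under {} Y still reaches {A,C,F,H,J,P,T,Z} ∋ P.
{J}: Y⊥P given {J} in G with Y→· removed — back-door holds.
P(P|do(Y)) = Σ_{J} P(P|Y,J)·P(J).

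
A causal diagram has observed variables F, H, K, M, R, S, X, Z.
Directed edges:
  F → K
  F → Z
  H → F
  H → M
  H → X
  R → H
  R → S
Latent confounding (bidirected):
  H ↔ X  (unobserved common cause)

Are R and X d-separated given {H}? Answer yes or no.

No — R and X are d-connected given {H}.

Bayes-Ball from R | {H} reaches {S,X}.
X ∈ reach(R|{H}) ⇒ R ⊥̸ X | {H}.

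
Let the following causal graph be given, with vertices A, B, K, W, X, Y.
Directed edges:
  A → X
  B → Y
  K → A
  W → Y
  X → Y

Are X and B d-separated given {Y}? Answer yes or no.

Bayes-Ball from X | {Y} reaches {A,B,K,W}.
B ∈ reach(X|{Y}) ⇒ X ⊥̸ B | {Y}.

No — X and B are d-connected given {Y}.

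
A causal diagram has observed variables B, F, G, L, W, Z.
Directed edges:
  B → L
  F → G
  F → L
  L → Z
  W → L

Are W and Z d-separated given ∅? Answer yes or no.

Bayes-Ball from W | ∅ reaches {L,Z}.
Z ∈ reach(W|∅) ⇒ W ⊥̸ Z | ∅.

No — W and Z are d-connected given ∅.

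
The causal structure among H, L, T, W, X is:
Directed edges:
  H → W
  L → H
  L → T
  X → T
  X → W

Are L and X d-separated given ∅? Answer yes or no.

Bayes-Ball from L | ∅ reaches {H,T,W}.
X ∉ reach(L|∅) ⇒ L ⊥ X | ∅.

Yes — L ⊥ X | ∅.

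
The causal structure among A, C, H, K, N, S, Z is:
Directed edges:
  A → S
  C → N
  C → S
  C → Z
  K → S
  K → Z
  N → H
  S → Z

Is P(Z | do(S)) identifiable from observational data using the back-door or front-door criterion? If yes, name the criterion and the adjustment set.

desc(S)\{S}={Z}; candidates ⊆ {A,C,H,K,N}.
size 0: {}; under {} S still reaches {A,C,H,K,N,Z} ∋ Z.
size 1: {A}, {C}, {H} …(+2); under {A} S still reaches {C,H,K,N,Z} ∋ Z.
{C,K}: S⊥Z given {C,K} in G with S→· removed — back-door holds.
P(Z|do(S)) = Σ_{C,K} P(Z|S,C,K)·P(C,K).

P(Z|do(S)): backdoor, adjust for {C, K}.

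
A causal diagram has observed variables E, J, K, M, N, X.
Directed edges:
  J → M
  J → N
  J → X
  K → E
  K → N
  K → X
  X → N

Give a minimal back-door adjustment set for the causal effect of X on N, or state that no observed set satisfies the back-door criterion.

X→N: minimal back-door set {J, K}.

desc(X)\{X}={N}; candidates ⊆ {E,J,K,M}.
size 0: {}; under {} X still reaches {E,J,K,M,N} ∋ N.
size 1: {E}, {J}, {K} …(+1); under {E} X still reaches {J,K,M,N} ∋ N.
{J,K}: X⊥N given {J,K} in G with X→· removed — back-door holds.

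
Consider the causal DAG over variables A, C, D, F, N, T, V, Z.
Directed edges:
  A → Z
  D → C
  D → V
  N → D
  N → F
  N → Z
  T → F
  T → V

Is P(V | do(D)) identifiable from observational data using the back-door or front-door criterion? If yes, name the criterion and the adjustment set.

desc(D)\{D}={C,V}; candidates ⊆ {A,F,N,T,Z}.
∅: D⊥V given ∅ in G with D→· removed — back-door holds.
P(V|do(D)) = P(V|D) — no adjustment needed.

P(V|do(D)): backdoor, adjust for ∅.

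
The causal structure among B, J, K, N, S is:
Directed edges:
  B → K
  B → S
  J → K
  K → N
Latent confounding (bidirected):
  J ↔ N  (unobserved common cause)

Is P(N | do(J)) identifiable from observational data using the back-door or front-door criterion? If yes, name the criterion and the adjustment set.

desc(J)\{J}={K,N}; candidates ⊆ {B,S}.
J↔N: latent back-door arc(s) into J.
size 0: {}; under {} J still reaches {N} ∋ N.
size 1: {B}, {S}; under {B} J still reaches {N} ∋ N.
size 2: {B,S}; under {B,S} J still reaches {N} ∋ N.
J↔N cannot be blocked by any observed set — no back-door set.
{K}: (i) intercepts every directed J→N path; (ii) no back-door J→{K}; (iii) {J} blocks every back-door {K}→N. Front-door holds.
P(N|do(J)) = Σ_{K} P(K|J) Σ_{J'} P(N|K,J')P(J').

P(N|do(J)): frontdoor, adjust for {K}.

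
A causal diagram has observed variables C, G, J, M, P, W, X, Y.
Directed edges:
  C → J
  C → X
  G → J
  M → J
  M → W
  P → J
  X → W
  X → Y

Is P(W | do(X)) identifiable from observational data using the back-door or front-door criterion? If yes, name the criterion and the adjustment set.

desc(X)\{X}={W,Y}; candidates ⊆ {C,G,J,M,P}.
∅: X⊥W given ∅ in G with X→· removed — back-door holds.
P(W|do(X)) = P(W|X) — no adjustment needed.

P(W|do(X)): backdoor, adjust for ∅.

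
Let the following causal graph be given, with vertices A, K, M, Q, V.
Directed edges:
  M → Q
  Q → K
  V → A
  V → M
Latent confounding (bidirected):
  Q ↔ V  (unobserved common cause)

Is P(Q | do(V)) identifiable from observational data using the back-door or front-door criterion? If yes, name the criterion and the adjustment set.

P(Q|do(V)): frontdoor, adjust for {M}.

desc(V)\{V}={A,K,M,Q}; candidates ⊆ {—}.
V↔Q: latent back-door arc(s) into V.
size 0: {}; under {} V still reaches {K,Q} ∋ Q.
V↔Q cannot be blocked by any observed set — no back-door set.
{M}: (i) intercepts every directed V→Q path; (ii) no back-door V→{M}; (iii) {V} blocks every back-door {M}→Q. Front-door holds.
P(Q|do(V)) = Σ_{M} P(M|V) Σ_{V'} P(Q|M,V')P(V').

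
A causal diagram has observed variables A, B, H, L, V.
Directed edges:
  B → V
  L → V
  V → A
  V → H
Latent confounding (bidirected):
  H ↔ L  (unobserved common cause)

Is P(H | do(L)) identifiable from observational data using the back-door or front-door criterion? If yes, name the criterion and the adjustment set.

P(H|do(L)): frontdoor, adjust for {V}.

desc(L)\{L}={A,H,V}; candidates ⊆ {B}.
L↔H: latent back-door arc(s) into L.
size 0: {}; under {} L still reaches {H} ∋ H.
size 1: {B}; under {B} L still reaches {H} ∋ H.
L↔H cannot be blocked by any observed set — no back-door set.
{V}: (i) intercepts every directed L→H path; (ii) no back-door L→{V}; (iii) {L} blocks every back-door {V}→H. Front-door holds.
P(H|do(L)) = Σ_{V} P(V|L) Σ_{L'} P(H|V,L')P(L').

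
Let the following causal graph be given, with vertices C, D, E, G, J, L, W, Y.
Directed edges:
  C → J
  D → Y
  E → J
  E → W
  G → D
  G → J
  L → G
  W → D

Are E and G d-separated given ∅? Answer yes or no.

Yes — E ⊥ G | ∅.

Bayes-Ball from E | ∅ reaches {D,J,W,Y}.
G ∉ reach(E|∅) ⇒ E ⊥ G | ∅.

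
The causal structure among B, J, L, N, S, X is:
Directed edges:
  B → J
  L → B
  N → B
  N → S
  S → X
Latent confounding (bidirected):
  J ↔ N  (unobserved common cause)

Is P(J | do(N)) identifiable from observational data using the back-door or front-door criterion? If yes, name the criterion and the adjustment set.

desc(N)\{N}={B,J,S,X}; candidates ⊆ {L}.
N↔J: latent back-door arc(s) into N.
size 0: {}; under {} N still reaches {J} ∋ J.
size 1: {L}; under {L} N still reaches {J} ∋ J.
N↔J cannot be blocked by any observed set — no back-door set.
{B}: (i) intercepts every directed N→J path; (ii) no back-door N→{B}; (iii) {N} blocks every back-door {B}→J. Front-door holds.
P(J|do(N)) = Σ_{B} P(B|N) Σ_{N'} P(J|B,N')P(N').

P(J|do(N)): frontdoor, adjust for {B}.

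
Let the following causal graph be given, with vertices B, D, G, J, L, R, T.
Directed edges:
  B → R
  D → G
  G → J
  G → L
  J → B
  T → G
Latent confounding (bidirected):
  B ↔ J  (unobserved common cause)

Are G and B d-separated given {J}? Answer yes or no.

Bayes-Ball from G | {J} reaches {B,D,L,R,T}.
B ∈ reach(G|{J}) ⇒ G ⊥̸ B | {J}.

No — G and B are d-connected given {J}.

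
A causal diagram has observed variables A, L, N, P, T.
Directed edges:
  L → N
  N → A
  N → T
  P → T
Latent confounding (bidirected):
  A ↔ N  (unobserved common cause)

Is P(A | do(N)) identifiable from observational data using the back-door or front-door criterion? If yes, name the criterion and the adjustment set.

desc(N)\{N}={A,T}; candidates ⊆ {L,P}.
N↔A: latent back-door arc(s) into N.
size 0: {}; under {} N still reaches {A,L} ∋ A.
size 1: {L}, {P}; under {L} N still reaches {A} ∋ A.
size 2: {L,P}; under {L,P} N still reaches {A} ∋ A.
N↔A cannot be blocked by any observed set — no back-door set.
No mediator lies on a directed N→…→A path.
Neither criterion identifies P(A|do(N)) in this graph.

P(A|do(N)): not identifiable (no BD/FD set).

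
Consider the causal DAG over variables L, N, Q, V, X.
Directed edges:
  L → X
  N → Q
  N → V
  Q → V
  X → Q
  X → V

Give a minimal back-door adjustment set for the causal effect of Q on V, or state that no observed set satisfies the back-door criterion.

Q→V: minimal back-door set {N, X}.

desc(Q)\{Q}={V}; candidates ⊆ {L,N,X}.
size 0: {}; under {} Q still reaches {L,N,V,X} ∋ V.
size 1: {L}, {N}, {X}; under {L} Q still reaches {N,V,X} ∋ V.
{N,X}: Q⊥V given {N,X} in G with Q→· removed — back-door holds.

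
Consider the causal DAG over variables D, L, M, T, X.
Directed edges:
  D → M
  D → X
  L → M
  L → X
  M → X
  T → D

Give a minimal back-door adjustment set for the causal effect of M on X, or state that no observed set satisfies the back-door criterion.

M→X: minimal back-door set {D, L}.

desc(M)\{M}={X}; candidates ⊆ {D,L,T}.
size 0: {}; under {} M still reaches {D,L,T,X} ∋ X.
size 1: {D}, {L}, {T}; under {D} M still reaches {L,X} ∋ X.
{D,L}: M⊥X given {D,L} in G with M→· removed — back-door holds.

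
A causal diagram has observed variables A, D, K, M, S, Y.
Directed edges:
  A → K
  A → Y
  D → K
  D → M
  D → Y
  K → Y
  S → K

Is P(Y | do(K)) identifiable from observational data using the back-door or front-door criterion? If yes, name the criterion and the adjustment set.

desc(K)\{K}={Y}; candidates ⊆ {A,D,M,S}.
size 0: {}; under {} K still reaches {A,D,M,S,Y} ∋ Y.
size 1: {A}, {D}, {M} …(+1); under {A} K still reaches {D,M,S,Y} ∋ Y.
{A,D}: K⊥Y given {A,D} in G with K→· removed — back-door holds.
P(Y|do(K)) = Σ_{A,D} P(Y|K,A,D)·P(A,D).

P(Y|do(K)): backdoor, adjust for {A, D}.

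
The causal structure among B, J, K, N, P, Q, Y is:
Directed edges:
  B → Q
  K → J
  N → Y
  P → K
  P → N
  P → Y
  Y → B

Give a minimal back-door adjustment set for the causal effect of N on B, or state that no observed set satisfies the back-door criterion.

desc(N)\{N}={B,Q,Y}; candidates ⊆ {J,K,P}.
size 0: {}; under {} N still reaches {B,J,K,P,Q,Y} ∋ B.
{P}: N⊥B given {P} in G with N→· removed — back-door holds.

N→B: minimal back-door set {P}.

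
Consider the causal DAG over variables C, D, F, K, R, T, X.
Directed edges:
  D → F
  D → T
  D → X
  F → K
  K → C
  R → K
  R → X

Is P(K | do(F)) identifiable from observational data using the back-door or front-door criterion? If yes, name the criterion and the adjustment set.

desc(F)\{F}={C,K}; candidates ⊆ {D,R,T,X}.
∅: F⊥K given ∅ in G with F→· removed — back-door holds.
P(K|do(F)) = P(K|F) — no adjustment needed.

P(K|do(F)): backdoor, adjust for ∅.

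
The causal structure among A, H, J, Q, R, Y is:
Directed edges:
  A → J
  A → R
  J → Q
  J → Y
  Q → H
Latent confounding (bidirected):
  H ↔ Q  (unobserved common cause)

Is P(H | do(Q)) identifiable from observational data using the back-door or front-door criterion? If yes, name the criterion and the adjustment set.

P(H|do(Q)): not identifiable (no BD/FD set).

desc(Q)\{Q}={H}; candidates ⊆ {A,J,R,Y}.
Q↔H: latent back-door arc(s) into Q.
size 0: {}; under {} Q still reaches {A,H,J,R,Y} ∋ H.
size 1: {A}, {J}, {R} …(+1); under {A} Q still reaches {H,J,Y} ∋ H.
size 2: {A,J}, {A,R}, {A,Y} …(+3); under {A,J} Q still reaches {H} ∋ H.
Q↔H cannot be blocked by any observed set — no back-door set.
No mediator lies on a directed Q→…→H path.
Neither criterion identifies P(H|do(Q)) in this graph.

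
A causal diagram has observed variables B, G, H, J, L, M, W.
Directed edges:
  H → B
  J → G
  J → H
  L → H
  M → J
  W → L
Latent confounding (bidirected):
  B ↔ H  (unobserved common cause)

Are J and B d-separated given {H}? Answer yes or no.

Bayes-Ball from J | {H} reaches {B,G,L,M,W}.
B ∈ reach(J|{H}) ⇒ J ⊥̸ B | {H}.

No — J and B are d-connected given {H}.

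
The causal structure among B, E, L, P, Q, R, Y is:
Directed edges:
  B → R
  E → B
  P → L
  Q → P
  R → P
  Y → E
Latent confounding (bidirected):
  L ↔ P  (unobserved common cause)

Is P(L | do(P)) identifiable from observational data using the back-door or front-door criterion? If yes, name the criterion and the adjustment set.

P(L|do(P)): not identifiable (no BD/FD set).

desc(P)\{P}={L}; candidates ⊆ {B,E,Q,R,Y}.
P↔L: latent back-door arc(s) into P.
size 0: {}; under {} P still reaches {B,E,L,Q,R,Y} ∋ L.
size 1: {B}, {E}, {Q} …(+2); under {B} P still reaches {L,Q,R} ∋ L.
size 2: {B,E}, {B,Q}, {B,R} …(+7); under {B,E} P still reaches {L,Q,R} ∋ L.
P↔L cannot be blocked by any observed set — no back-door set.
No mediator lies on a directed P→…→L path.
Neither criterion identifies P(L|do(P)) in this graph.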